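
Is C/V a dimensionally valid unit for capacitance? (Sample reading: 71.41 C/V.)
Yes

capacitance has SI base units: A^2 * s^4 / (kg * m^2)
C/V reduces to the same SI base units, so it is a valid unit for capacitance.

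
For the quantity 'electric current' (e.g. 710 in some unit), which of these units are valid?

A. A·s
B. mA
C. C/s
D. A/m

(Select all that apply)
B, C

electric current has SI base units: A

Checking each option against A:
  A. A·s: ✗ does not match
  B. mA: ✓ matches
  C. C/s: ✓ matches
  D. A/m: ✗ does not match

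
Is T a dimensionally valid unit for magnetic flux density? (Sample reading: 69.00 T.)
Yes

magnetic flux density has SI base units: kg / (A * s^2)
T reduces to the same SI base units, so it is a valid unit for magnetic flux density.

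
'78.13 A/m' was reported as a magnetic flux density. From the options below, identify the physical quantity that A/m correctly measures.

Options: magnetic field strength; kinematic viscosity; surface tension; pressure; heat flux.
magnetic field strength

magnetic flux density should have units dimensionally equivalent to kg / (A * s^2) (e.g. T).
The given unit 'A/m' reduces to A / m. Of the listed options, that is the dimensionality of magnetic field strength.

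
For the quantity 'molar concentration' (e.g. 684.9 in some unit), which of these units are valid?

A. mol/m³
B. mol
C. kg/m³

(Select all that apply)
A

molar concentration has SI base units: mol / m^3

Checking each option against mol / m^3:
  A. mol/m³: ✓ matches
  B. mol: ✗ does not match
  C. kg/m³: ✗ does not match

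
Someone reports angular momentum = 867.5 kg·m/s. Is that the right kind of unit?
No

angular momentum has SI base units: kg * m^2 / s
kg·m/s does NOT reduce to kg * m^2 / s; a valid unit for angular momentum would be e.g. kg·m²/s.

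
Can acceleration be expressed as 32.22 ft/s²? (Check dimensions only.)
Yes

acceleration has SI base units: m / s^2
ft/s² reduces to the same SI base units, so it is a valid unit for acceleration.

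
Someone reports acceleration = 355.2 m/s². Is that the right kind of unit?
Yes

acceleration has SI base units: m / s^2
m/s² reduces to the same SI base units, so it is a valid unit for acceleration.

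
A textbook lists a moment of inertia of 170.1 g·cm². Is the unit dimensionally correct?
Yes

moment of inertia has SI base units: kg * m^2
g·cm² reduces to the same SI base units, so it is a valid unit for moment of inertia.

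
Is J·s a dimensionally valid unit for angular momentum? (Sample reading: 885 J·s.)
Yes

angular momentum has SI base units: kg * m^2 / s
J·s reduces to the same SI base units, so it is a valid unit for angular momentum.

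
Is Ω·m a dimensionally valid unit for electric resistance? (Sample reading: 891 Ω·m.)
No

electric resistance has SI base units: kg * m^2 / (A^2 * s^3)
Ω·m does NOT reduce to kg * m^2 / (A^2 * s^3); a valid unit for electric resistance would be e.g. Ω.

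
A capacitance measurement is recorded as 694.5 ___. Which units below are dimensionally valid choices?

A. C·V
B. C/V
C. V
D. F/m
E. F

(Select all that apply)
B, E

capacitance has SI base units: A^2 * s^4 / (kg * m^2)

Checking each option against A^2 * s^4 / (kg * m^2):
  A. C·V: ✗ does not match
  B. C/V: ✓ matches
  C. V: ✗ does not match
  D. F/m: ✗ does not match
  E. F: ✓ matches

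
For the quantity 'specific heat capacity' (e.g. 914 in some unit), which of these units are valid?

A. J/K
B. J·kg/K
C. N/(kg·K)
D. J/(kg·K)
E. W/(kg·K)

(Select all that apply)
D

specific heat capacity has SI base units: m^2 / (s^2 * K)

Checking each option against m^2 / (s^2 * K):
  A. J/K: ✗ does not match
  B. J·kg/K: ✗ does not match
  C. N/(kg·K): ✗ does not match
  D. J/(kg·K): ✓ matches
  E. W/(kg·K): ✗ does not match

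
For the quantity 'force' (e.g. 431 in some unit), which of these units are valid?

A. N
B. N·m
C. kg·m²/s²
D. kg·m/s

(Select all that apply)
A

force has SI base units: kg * m / s^2

Checking each option against kg * m / s^2:
  A. N: ✓ matches
  B. N·m: ✗ does not match
  C. kg·m²/s²: ✗ does not match
  D. kg·m/s: ✗ does not match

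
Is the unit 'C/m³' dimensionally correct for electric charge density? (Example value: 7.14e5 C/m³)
Yes

electric charge density has SI base units: A * s / m^3
C/m³ reduces to the same SI base units, so it is a valid unit for electric charge density.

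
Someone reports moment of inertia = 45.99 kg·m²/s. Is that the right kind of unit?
No

moment of inertia has SI base units: kg * m^2
kg·m²/s does NOT reduce to kg * m^2; a valid unit for moment of inertia would be e.g. kg·m².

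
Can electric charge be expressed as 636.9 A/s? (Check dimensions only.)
No

electric charge has SI base units: A * s
A/s does NOT reduce to A * s; a valid unit for electric charge would be e.g. C.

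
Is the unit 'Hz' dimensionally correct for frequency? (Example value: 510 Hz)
Yes

frequency has SI base units: 1 / s
Hz reduces to the same SI base units, so it is a valid unit for frequency.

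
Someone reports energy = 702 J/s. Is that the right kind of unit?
No

energy has SI base units: kg * m^2 / s^2
J/s does NOT reduce to kg * m^2 / s^2; a valid unit for energy would be e.g. J.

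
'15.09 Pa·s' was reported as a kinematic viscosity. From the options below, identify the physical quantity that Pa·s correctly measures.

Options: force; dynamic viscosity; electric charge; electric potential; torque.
dynamic viscosity

kinematic viscosity should have units dimensionally equivalent to m^2 / s (e.g. m²/s).
The given unit 'Pa·s' reduces to kg / (m * s). Of the listed options, that is the dimensionality of dynamic viscosity.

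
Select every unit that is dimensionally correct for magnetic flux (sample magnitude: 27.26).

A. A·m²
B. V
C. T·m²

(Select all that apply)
C

magnetic flux has SI base units: kg * m^2 / (A * s^2)

Checking each option against kg * m^2 / (A * s^2):
  A. A·m²: ✗ does not match
  B. V: ✗ does not match
  C. T·m²: ✓ matches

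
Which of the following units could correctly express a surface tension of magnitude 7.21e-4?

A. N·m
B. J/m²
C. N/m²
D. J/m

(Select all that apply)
B

surface tension has SI base units: kg / s^2

Checking each option against kg / s^2:
  A. N·m: ✗ does not match
  B. J/m²: ✓ matches
  C. N/m²: ✗ does not match
  D. J/m: ✗ does not match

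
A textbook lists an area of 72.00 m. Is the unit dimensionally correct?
No

area has SI base units: m^2
m does NOT reduce to m^2; a valid unit for area would be e.g. m².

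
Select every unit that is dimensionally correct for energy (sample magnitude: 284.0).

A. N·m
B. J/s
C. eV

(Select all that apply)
A, C

energy has SI base units: kg * m^2 / s^2

Checking each option against kg * m^2 / s^2:
  A. N·m: ✓ matches
  B. J/s: ✗ does not match
  C. eV: ✓ matches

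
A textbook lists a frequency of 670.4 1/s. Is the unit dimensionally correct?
Yes

frequency has SI base units: 1 / s
1/s reduces to the same SI base units, so it is a valid unit for frequency.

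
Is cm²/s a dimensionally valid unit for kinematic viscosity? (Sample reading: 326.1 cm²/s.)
Yes

kinematic viscosity has SI base units: m^2 / s
cm²/s reduces to the same SI base units, so it is a valid unit for kinematic viscosity.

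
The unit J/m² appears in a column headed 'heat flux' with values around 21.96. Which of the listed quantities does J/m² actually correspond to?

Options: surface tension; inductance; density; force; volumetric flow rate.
surface tension

heat flux should have units dimensionally equivalent to kg / s^3 (e.g. W/m²).
The given unit 'J/m²' reduces to kg / s^2. Of the listed options, that is the dimensionality of surface tension.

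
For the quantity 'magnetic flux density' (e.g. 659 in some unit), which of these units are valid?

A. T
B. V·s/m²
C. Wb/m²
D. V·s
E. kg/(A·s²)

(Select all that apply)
A, B, C, E

magnetic flux density has SI base units: kg / (A * s^2)

Checking each option against kg / (A * s^2):
  A. T: ✓ matches
  B. V·s/m²: ✓ matches
  C. Wb/m²: ✓ matches
  D. V·s: ✗ does not match
  E. kg/(A·s²): ✓ matches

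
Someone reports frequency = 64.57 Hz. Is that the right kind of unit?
Yes

frequency has SI base units: 1 / s
Hz reduces to the same SI base units, so it is a valid unit for frequency.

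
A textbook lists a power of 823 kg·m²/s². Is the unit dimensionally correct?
No

power has SI base units: kg * m^2 / s^3
kg·m²/s² does NOT reduce to kg * m^2 / s^3; a valid unit for power would be e.g. W.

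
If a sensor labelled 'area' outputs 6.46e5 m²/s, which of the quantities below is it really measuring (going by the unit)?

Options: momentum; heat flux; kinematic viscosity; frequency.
kinematic viscosity

area should have units dimensionally equivalent to m^2 (e.g. m²).
The given unit 'm²/s' reduces to m^2 / s. Of the listed options, that is the dimensionality of kinematic viscosity.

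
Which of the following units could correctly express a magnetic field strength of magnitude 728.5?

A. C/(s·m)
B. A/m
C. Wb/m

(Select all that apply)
A, B

magnetic field strength has SI base units: A / m

Checking each option against A / m:
  A. C/(s·m): ✓ matches
  B. A/m: ✓ matches
  C. Wb/m: ✗ does not match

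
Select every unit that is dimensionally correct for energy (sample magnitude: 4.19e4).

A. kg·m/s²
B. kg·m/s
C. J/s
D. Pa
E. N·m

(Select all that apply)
E

energy has SI base units: kg * m^2 / s^2

Checking each option against kg * m^2 / s^2:
  A. kg·m/s²: ✗ does not match
  B. kg·m/s: ✗ does not match
  C. J/s: ✗ does not match
  D. Pa: ✗ does not match
  E. N·m: ✓ matches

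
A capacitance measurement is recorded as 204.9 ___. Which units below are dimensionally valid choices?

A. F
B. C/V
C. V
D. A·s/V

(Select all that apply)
A, B, D

capacitance has SI base units: A^2 * s^4 / (kg * m^2)

Checking each option against A^2 * s^4 / (kg * m^2):
  A. F: ✓ matches
  B. C/V: ✓ matches
  C. V: ✗ does not match
  D. A·s/V: ✓ matches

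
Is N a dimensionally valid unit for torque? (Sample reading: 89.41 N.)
No

torque has SI base units: kg * m^2 / s^2
N does NOT reduce to kg * m^2 / s^2; a valid unit for torque would be e.g. N·m.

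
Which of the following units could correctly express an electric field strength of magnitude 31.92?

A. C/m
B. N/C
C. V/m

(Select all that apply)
B, C

electric field strength has SI base units: kg * m / (A * s^3)

Checking each option against kg * m / (A * s^3):
  A. C/m: ✗ does not match
  B. N/C: ✓ matches
  C. V/m: ✓ matches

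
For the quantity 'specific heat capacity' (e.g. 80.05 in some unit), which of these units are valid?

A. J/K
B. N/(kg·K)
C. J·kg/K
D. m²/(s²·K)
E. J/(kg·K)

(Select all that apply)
D, E

specific heat capacity has SI base units: m^2 / (s^2 * K)

Checking each option against m^2 / (s^2 * K):
  A. J/K: ✗ does not match
  B. N/(kg·K): ✗ does not match
  C. J·kg/K: ✗ does not match
  D. m²/(s²·K): ✓ matches
  E. J/(kg·K): ✓ matches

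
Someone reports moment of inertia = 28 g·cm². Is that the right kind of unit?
Yes

moment of inertia has SI base units: kg * m^2
g·cm² reduces to the same SI base units, so it is a valid unit for moment of inertia.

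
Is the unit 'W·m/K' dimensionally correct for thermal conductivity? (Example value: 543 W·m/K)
No

thermal conductivity has SI base units: kg * m / (s^3 * K)
W·m/K does NOT reduce to kg * m / (s^3 * K); a valid unit for thermal conductivity would be e.g. W/(m·K).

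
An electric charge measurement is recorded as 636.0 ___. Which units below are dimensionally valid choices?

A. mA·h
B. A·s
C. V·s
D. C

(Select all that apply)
A, B, D

electric charge has SI base units: A * s

Checking each option against A * s:
  A. mA·h: ✓ matches
  B. A·s: ✓ matches
  C. V·s: ✗ does not match
  D. C: ✓ matches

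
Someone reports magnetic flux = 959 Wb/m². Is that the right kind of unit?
No

magnetic flux has SI base units: kg * m^2 / (A * s^2)
Wb/m² does NOT reduce to kg * m^2 / (A * s^2); a valid unit for magnetic flux would be e.g. Wb.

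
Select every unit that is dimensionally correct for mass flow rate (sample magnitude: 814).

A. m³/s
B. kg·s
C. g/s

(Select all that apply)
C

mass flow rate has SI base units: kg / s

Checking each option against kg / s:
  A. m³/s: ✗ does not match
  B. kg·s: ✗ does not match
  C. g/s: ✓ matches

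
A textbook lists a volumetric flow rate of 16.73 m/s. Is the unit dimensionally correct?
No

volumetric flow rate has SI base units: m^3 / s
m/s does NOT reduce to m^3 / s; a valid unit for volumetric flow rate would be e.g. m³/s.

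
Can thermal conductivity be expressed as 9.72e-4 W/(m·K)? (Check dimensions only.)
Yes

thermal conductivity has SI base units: kg * m / (s^3 * K)
W/(m·K) reduces to the same SI base units, so it is a valid unit for thermal conductivity.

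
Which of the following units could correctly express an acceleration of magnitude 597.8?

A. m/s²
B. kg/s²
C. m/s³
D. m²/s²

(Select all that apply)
A

acceleration has SI base units: m / s^2

Checking each option against m / s^2:
  A. m/s²: ✓ matches
  B. kg/s²: ✗ does not match
  C. m/s³: ✗ does not match
  D. m²/s²: ✗ does not match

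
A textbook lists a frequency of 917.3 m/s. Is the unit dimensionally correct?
No

frequency has SI base units: 1 / s
m/s does NOT reduce to 1 / s; a valid unit for frequency would be e.g. Hz.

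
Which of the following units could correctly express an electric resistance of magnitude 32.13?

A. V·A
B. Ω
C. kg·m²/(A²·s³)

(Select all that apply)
B, C

electric resistance has SI base units: kg * m^2 / (A^2 * s^3)

Checking each option against kg * m^2 / (A^2 * s^3):
  A. V·A: ✗ does not match
  B. Ω: ✓ matches
  C. kg·m²/(A²·s³): ✓ matches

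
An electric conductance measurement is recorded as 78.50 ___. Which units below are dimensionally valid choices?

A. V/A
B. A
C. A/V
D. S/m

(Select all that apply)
C

electric conductance has SI base units: A^2 * s^3 / (kg * m^2)

Checking each option against A^2 * s^3 / (kg * m^2):
  A. V/A: ✗ does not match
  B. A: ✗ does not match
  C. A/V: ✓ matches
  D. S/m: ✗ does not match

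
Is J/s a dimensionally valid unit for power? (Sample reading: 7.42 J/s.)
Yes

power has SI base units: kg * m^2 / s^3
J/s reduces to the same SI base units, so it is a valid unit for power.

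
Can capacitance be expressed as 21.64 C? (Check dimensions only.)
No

capacitance has SI base units: A^2 * s^4 / (kg * m^2)
C does NOT reduce to A^2 * s^4 / (kg * m^2); a valid unit for capacitance would be e.g. F.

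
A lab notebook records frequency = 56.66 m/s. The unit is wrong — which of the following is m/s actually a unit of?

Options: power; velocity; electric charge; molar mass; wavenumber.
velocity

frequency should have units dimensionally equivalent to 1 / s (e.g. Hz).
The given unit 'm/s' reduces to m / s. Of the listed options, that is the dimensionality of velocity.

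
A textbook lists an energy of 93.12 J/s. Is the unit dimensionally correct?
No

energy has SI base units: kg * m^2 / s^2
J/s does NOT reduce to kg * m^2 / s^2; a valid unit for energy would be e.g. J.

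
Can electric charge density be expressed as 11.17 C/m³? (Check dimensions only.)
Yes

electric charge density has SI base units: A * s / m^3
C/m³ reduces to the same SI base units, so it is a valid unit for electric charge density.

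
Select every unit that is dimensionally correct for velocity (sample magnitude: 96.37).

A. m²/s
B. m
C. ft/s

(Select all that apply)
C

velocity has SI base units: m / s

Checking each option against m / s:
  A. m²/s: ✗ does not match
  B. m: ✗ does not match
  C. ft/s: ✓ matches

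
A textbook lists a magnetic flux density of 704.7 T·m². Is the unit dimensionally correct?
No

magnetic flux density has SI base units: kg / (A * s^2)
T·m² does NOT reduce to kg / (A * s^2); a valid unit for magnetic flux density would be e.g. T.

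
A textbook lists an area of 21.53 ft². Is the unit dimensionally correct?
Yes

area has SI base units: m^2
ft² reduces to the same SI base units, so it is a valid unit for area.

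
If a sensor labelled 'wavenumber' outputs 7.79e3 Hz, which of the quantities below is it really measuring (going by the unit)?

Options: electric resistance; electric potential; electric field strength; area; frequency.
frequency

wavenumber should have units dimensionally equivalent to 1 / m (e.g. 1/m).
The given unit 'Hz' reduces to 1 / s. Of the listed options, that is the dimensionality of frequency.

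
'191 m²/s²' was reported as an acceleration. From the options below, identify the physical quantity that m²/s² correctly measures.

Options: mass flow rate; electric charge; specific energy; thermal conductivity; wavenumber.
specific energy

acceleration should have units dimensionally equivalent to m / s^2 (e.g. m/s²).
The given unit 'm²/s²' reduces to m^2 / s^2. Of the listed options, that is the dimensionality of specific energy.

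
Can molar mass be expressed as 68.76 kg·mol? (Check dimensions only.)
No

molar mass has SI base units: kg / mol
kg·mol does NOT reduce to kg / mol; a valid unit for molar mass would be e.g. kg/mol.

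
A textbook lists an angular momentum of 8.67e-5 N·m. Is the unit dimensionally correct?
No

angular momentum has SI base units: kg * m^2 / s
N·m does NOT reduce to kg * m^2 / s; a valid unit for angular momentum would be e.g. kg·m²/s.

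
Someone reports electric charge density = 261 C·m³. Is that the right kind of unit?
No

electric charge density has SI base units: A * s / m^3
C·m³ does NOT reduce to A * s / m^3; a valid unit for electric charge density would be e.g. C/m³.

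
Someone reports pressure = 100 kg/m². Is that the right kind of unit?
No

pressure has SI base units: kg / (m * s^2)
kg/m² does NOT reduce to kg / (m * s^2); a valid unit for pressure would be e.g. Pa.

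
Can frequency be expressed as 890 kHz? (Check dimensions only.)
Yes

frequency has SI base units: 1 / s
kHz reduces to the same SI base units, so it is a valid unit for frequency.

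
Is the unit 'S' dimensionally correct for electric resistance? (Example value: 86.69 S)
No

electric resistance has SI base units: kg * m^2 / (A^2 * s^3)
S does NOT reduce to kg * m^2 / (A^2 * s^3); a valid unit for electric resistance would be e.g. Ω.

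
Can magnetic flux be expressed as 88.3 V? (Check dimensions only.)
No

magnetic flux has SI base units: kg * m^2 / (A * s^2)
V does NOT reduce to kg * m^2 / (A * s^2); a valid unit for magnetic flux would be e.g. Wb.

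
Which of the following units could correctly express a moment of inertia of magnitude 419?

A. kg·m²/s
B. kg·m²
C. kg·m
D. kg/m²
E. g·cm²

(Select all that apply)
B, E

moment of inertia has SI base units: kg * m^2

Checking each option against kg * m^2:
  A. kg·m²/s: ✗ does not match
  B. kg·m²: ✓ matches
  C. kg·m: ✗ does not match
  D. kg/m²: ✗ does not match
  E. g·cm²: ✓ matches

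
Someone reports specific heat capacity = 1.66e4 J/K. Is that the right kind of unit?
No

specific heat capacity has SI base units: m^2 / (s^2 * K)
J/K does NOT reduce to m^2 / (s^2 * K); a valid unit for specific heat capacity would be e.g. J/(kg·K).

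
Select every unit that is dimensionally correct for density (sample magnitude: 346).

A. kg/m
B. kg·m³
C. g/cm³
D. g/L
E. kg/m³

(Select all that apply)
C, D, E

density has SI base units: kg / m^3

Checking each option against kg / m^3:
  A. kg/m: ✗ does not match
  B. kg·m³: ✗ does not match
  C. g/cm³: ✓ matches
  D. g/L: ✓ matches
  E. kg/m³: ✓ matches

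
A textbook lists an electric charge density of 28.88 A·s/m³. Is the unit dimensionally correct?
Yes

electric charge density has SI base units: A * s / m^3
A·s/m³ reduces to the same SI base units, so it is a valid unit for electric charge density.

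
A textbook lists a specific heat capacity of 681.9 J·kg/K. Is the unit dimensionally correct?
No

specific heat capacity has SI base units: m^2 / (s^2 * K)
J·kg/K does NOT reduce to m^2 / (s^2 * K); a valid unit for specific heat capacity would be e.g. J/(kg·K).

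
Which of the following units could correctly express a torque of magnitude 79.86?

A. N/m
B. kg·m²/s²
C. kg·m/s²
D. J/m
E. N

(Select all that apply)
B

torque has SI base units: kg * m^2 / s^2

Checking each option against kg * m^2 / s^2:
  A. N/m: ✗ does not match
  B. kg·m²/s²: ✓ matches
  C. kg·m/s²: ✗ does not match
  D. J/m: ✗ does not match
  E. N: ✗ does not match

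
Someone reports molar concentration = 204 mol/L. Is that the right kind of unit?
Yes

molar concentration has SI base units: mol / m^3
mol/L reduces to the same SI base units, so it is a valid unit for molar concentration.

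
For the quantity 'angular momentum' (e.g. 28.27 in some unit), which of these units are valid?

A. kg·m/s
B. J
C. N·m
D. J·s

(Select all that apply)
D

angular momentum has SI base units: kg * m^2 / s

Checking each option against kg * m^2 / s:
  A. kg·m/s: ✗ does not match
  B. J: ✗ does not match
  C. N·m: ✗ does not match
  D. J·s: ✓ matches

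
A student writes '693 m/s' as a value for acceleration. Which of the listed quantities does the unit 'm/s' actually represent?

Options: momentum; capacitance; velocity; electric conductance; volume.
velocity

acceleration should have units dimensionally equivalent to m / s^2 (e.g. m/s²).
The given unit 'm/s' reduces to m / s. Of the listed options, that is the dimensionality of velocity.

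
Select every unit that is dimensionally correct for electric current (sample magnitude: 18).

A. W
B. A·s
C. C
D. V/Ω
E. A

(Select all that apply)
D, E

electric current has SI base units: A

Checking each option against A:
  A. W: ✗ does not match
  B. A·s: ✗ does not match
  C. C: ✗ does not match
  D. V/Ω: ✓ matches
  E. A: ✓ matches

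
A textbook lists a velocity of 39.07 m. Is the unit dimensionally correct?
No

velocity has SI base units: m / s
m does NOT reduce to m / s; a valid unit for velocity would be e.g. m/s.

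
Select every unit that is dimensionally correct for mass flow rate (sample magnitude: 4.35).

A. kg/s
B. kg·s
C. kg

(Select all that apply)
A

mass flow rate has SI base units: kg / s

Checking each option against kg / s:
  A. kg/s: ✓ matches
  B. kg·s: ✗ does not match
  C. kg: ✗ does not match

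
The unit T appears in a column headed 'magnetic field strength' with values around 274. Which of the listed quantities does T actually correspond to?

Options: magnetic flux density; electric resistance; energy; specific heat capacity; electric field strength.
magnetic flux density

magnetic field strength should have units dimensionally equivalent to A / m (e.g. A/m).
The given unit 'T' reduces to kg / (A * s^2). Of the listed options, that is the dimensionality of magnetic flux density.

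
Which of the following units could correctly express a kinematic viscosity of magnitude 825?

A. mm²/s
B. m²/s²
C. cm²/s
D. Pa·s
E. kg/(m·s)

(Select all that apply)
A, C

kinematic viscosity has SI base units: m^2 / s

Checking each option against m^2 / s:
  A. mm²/s: ✓ matches
  B. m²/s²: ✗ does not match
  C. cm²/s: ✓ matches
  D. Pa·s: ✗ does not match
  E. kg/(m·s): ✗ does not match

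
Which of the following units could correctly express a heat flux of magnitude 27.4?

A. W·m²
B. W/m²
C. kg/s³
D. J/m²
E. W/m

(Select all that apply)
B, C

heat flux has SI base units: kg / s^3

Checking each option against kg / s^3:
  A. W·m²: ✗ does not match
  B. W/m²: ✓ matches
  C. kg/s³: ✓ matches
  D. J/m²: ✗ does not match
  E. W/m: ✗ does not match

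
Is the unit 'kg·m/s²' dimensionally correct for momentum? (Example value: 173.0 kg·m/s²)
No

momentum has SI base units: kg * m / s
kg·m/s² does NOT reduce to kg * m / s; a valid unit for momentum would be e.g. kg·m/s.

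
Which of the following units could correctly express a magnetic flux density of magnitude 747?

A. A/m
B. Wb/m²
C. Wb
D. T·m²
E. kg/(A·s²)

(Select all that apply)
B, E

magnetic flux density has SI base units: kg / (A * s^2)

Checking each option against kg / (A * s^2):
  A. A/m: ✗ does not match
  B. Wb/m²: ✓ matches
  C. Wb: ✗ does not match
  D. T·m²: ✗ does not match
  E. kg/(A·s²): ✓ matches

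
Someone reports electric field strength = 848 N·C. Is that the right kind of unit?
No

electric field strength has SI base units: kg * m / (A * s^3)
N·C does NOT reduce to kg * m / (A * s^3); a valid unit for electric field strength would be e.g. V/m.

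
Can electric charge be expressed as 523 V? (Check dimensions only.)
No

electric charge has SI base units: A * s
V does NOT reduce to A * s; a valid unit for electric charge would be e.g. C.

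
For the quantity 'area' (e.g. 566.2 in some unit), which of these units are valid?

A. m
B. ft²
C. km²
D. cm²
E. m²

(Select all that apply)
B, C, D, E

area has SI base units: m^2

Checking each option against m^2:
  A. m: ✗ does not match
  B. ft²: ✓ matches
  C. km²: ✓ matches
  D. cm²: ✓ matches
  E. m²: ✓ matches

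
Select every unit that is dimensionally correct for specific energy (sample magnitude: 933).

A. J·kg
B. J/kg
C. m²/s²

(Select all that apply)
B, C

specific energy has SI base units: m^2 / s^2

Checking each option against m^2 / s^2:
  A. J·kg: ✗ does not match
  B. J/kg: ✓ matches
  C. m²/s²: ✓ matches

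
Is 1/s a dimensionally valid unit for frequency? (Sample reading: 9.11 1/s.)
Yes

frequency has SI base units: 1 / s
1/s reduces to the same SI base units, so it is a valid unit for frequency.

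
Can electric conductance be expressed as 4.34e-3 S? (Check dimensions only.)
Yes

electric conductance has SI base units: A^2 * s^3 / (kg * m^2)
S reduces to the same SI base units, so it is a valid unit for electric conductance.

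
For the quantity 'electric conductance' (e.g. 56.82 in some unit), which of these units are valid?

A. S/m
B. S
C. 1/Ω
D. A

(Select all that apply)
B, C

electric conductance has SI base units: A^2 * s^3 / (kg * m^2)

Checking each option against A^2 * s^3 / (kg * m^2):
  A. S/m: ✗ does not match
  B. S: ✓ matches
  C. 1/Ω: ✓ matches
  D. A: ✗ does not match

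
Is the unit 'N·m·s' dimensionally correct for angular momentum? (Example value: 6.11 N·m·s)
Yes

angular momentum has SI base units: kg * m^2 / s
N·m·s reduces to the same SI base units, so it is a valid unit for angular momentum.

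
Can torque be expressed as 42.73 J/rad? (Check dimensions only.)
Yes

torque has SI base units: kg * m^2 / s^2
J/rad reduces to the same SI base units, so it is a valid unit for torque.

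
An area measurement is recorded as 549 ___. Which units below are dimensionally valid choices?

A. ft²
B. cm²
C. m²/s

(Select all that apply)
A, B

area has SI base units: m^2

Checking each option against m^2:
  A. ft²: ✓ matches
  B. cm²: ✓ matches
  C. m²/s: ✗ does not match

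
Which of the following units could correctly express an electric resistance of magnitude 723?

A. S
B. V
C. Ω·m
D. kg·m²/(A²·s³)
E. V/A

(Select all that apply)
D, E

electric resistance has SI base units: kg * m^2 / (A^2 * s^3)

Checking each option against kg * m^2 / (A^2 * s^3):
  A. S: ✗ does not match
  B. V: ✗ does not match
  C. Ω·m: ✗ does not match
  D. kg·m²/(A²·s³): ✓ matches
  E. V/A: ✓ matches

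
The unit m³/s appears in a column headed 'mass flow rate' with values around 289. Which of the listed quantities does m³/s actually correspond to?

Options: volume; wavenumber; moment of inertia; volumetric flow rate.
volumetric flow rate

mass flow rate should have units dimensionally equivalent to kg / s (e.g. kg/s).
The given unit 'm³/s' reduces to m^3 / s. Of the listed options, that is the dimensionality of volumetric flow rate.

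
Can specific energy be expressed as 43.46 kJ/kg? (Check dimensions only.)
Yes

specific energy has SI base units: m^2 / s^2
kJ/kg reduces to the same SI base units, so it is a valid unit for specific energy.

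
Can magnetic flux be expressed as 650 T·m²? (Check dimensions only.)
Yes

magnetic flux has SI base units: kg * m^2 / (A * s^2)
T·m² reduces to the same SI base units, so it is a valid unit for magnetic flux.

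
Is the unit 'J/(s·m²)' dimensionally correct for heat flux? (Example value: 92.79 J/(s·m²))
Yes

heat flux has SI base units: kg / s^3
J/(s·m²) reduces to the same SI base units, so it is a valid unit for heat flux.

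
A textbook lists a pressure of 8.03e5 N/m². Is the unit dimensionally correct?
Yes

pressure has SI base units: kg / (m * s^2)
N/m² reduces to the same SI base units, so it is a valid unit for pressure.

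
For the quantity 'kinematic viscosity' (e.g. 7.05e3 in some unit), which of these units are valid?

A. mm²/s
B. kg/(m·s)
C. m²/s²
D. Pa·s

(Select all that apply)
A

kinematic viscosity has SI base units: m^2 / s

Checking each option against m^2 / s:
  A. mm²/s: ✓ matches
  B. kg/(m·s): ✗ does not match
  C. m²/s²: ✗ does not match
  D. Pa·s: ✗ does not match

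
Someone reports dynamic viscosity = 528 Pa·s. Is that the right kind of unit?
Yes

dynamic viscosity has SI base units: kg / (m * s)
Pa·s reduces to the same SI base units, so it is a valid unit for dynamic viscosity.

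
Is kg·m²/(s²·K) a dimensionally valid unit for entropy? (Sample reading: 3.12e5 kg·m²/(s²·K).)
Yes

entropy has SI base units: kg * m^2 / (s^2 * K)
kg·m²/(s²·K) reduces to the same SI base units, so it is a valid unit for entropy.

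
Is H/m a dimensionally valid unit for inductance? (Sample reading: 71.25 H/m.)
No

inductance has SI base units: kg * m^2 / (A^2 * s^2)
H/m does NOT reduce to kg * m^2 / (A^2 * s^2); a valid unit for inductance would be e.g. H.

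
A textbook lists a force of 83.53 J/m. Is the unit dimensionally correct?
Yes

force has SI base units: kg * m / s^2
J/m reduces to the same SI base units, so it is a valid unit for force.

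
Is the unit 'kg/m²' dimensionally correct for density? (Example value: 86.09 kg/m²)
No

density has SI base units: kg / m^3
kg/m² does NOT reduce to kg / m^3; a valid unit for density would be e.g. kg/m³.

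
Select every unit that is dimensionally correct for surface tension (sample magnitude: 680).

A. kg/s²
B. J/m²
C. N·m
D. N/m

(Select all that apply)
A, B, D

surface tension has SI base units: kg / s^2

Checking each option against kg / s^2:
  A. kg/s²: ✓ matches
  B. J/m²: ✓ matches
  C. N·m: ✗ does not match
  D. N/m: ✓ matches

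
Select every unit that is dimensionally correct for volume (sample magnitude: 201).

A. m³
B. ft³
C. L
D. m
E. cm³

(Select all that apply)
A, B, C, E

volume has SI base units: m^3

Checking each option against m^3:
  A. m³: ✓ matches
  B. ft³: ✓ matches
  C. L: ✓ matches
  D. m: ✗ does not match
  E. cm³: ✓ matches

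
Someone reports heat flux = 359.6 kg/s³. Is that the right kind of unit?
Yes

heat flux has SI base units: kg / s^3
kg/s³ reduces to the same SI base units, so it is a valid unit for heat flux.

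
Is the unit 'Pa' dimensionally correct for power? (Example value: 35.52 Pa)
No

power has SI base units: kg * m^2 / s^3
Pa does NOT reduce to kg * m^2 / s^3; a valid unit for power would be e.g. W.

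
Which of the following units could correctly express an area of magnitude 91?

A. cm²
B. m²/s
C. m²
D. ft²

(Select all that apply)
A, C, D

area has SI base units: m^2

Checking each option against m^2:
  A. cm²: ✓ matches
  B. m²/s: ✗ does not match
  C. m²: ✓ matches
  D. ft²: ✓ matches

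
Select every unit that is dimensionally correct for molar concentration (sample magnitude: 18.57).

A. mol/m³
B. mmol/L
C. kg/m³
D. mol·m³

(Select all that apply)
A, B

molar concentration has SI base units: mol / m^3

Checking each option against mol / m^3:
  A. mol/m³: ✓ matches
  B. mmol/L: ✓ matches
  C. kg/m³: ✗ does not match
  D. mol·m³: ✗ does not match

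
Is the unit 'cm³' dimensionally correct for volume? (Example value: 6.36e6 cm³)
Yes

volume has SI base units: m^3
cm³ reduces to the same SI base units, so it is a valid unit for volume.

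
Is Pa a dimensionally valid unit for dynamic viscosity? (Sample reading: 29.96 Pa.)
No

dynamic viscosity has SI base units: kg / (m * s)
Pa does NOT reduce to kg / (m * s); a valid unit for dynamic viscosity would be e.g. Pa·s.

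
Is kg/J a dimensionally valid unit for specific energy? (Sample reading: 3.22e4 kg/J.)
No

specific energy has SI base units: m^2 / s^2
kg/J does NOT reduce to m^2 / s^2; a valid unit for specific energy would be e.g. J/kg.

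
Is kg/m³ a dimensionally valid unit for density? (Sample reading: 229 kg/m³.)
Yes

density has SI base units: kg / m^3
kg/m³ reduces to the same SI base units, so it is a valid unit for density.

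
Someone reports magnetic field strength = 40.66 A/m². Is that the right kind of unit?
No

magnetic field strength has SI base units: A / m
A/m² does NOT reduce to A / m; a valid unit for magnetic field strength would be e.g. A/m.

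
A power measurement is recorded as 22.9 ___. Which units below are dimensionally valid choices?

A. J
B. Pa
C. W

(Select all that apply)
C

power has SI base units: kg * m^2 / s^3

Checking each option against kg * m^2 / s^3:
  A. J: ✗ does not match
  B. Pa: ✗ does not match
  C. W: ✓ matches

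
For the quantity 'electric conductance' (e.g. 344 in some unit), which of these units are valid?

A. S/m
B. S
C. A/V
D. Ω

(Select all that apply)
B, C

electric conductance has SI base units: A^2 * s^3 / (kg * m^2)

Checking each option against A^2 * s^3 / (kg * m^2):
  A. S/m: ✗ does not match
  B. S: ✓ matches
  C. A/V: ✓ matches
  D. Ω: ✗ does not match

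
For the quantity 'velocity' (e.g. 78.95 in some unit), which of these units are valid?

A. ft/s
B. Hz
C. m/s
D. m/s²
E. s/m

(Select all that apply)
A, C

velocity has SI base units: m / s

Checking each option against m / s:
  A. ft/s: ✓ matches
  B. Hz: ✗ does not match
  C. m/s: ✓ matches
  D. m/s²: ✗ does not match
  E. s/m: ✗ does not match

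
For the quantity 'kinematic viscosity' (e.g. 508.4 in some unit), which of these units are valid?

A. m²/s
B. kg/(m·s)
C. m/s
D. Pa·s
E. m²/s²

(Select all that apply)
A

kinematic viscosity has SI base units: m^2 / s

Checking each option against m^2 / s:
  A. m²/s: ✓ matches
  B. kg/(m·s): ✗ does not match
  C. m/s: ✗ does not match
  D. Pa·s: ✗ does not match
  E. m²/s²: ✗ does not match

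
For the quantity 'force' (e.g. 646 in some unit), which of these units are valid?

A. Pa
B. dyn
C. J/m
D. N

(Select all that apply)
B, C, D

force has SI base units: kg * m / s^2

Checking each option against kg * m / s^2:
  A. Pa: ✗ does not match
  B. dyn: ✓ matches
  C. J/m: ✓ matches
  D. N: ✓ matches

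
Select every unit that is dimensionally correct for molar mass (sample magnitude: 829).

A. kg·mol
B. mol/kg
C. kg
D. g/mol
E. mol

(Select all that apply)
D

molar mass has SI base units: kg / mol

Checking each option against kg / mol:
  A. kg·mol: ✗ does not match
  B. mol/kg: ✗ does not match
  C. kg: ✗ does not match
  D. g/mol: ✓ matches
  E. mol: ✗ does not match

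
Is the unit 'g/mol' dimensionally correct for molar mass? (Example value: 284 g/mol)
Yes

molar mass has SI base units: kg / mol
g/mol reduces to the same SI base units, so it is a valid unit for molar mass.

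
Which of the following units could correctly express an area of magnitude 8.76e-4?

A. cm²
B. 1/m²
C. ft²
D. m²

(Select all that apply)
A, C, D

area has SI base units: m^2

Checking each option against m^2:
  A. cm²: ✓ matches
  B. 1/m²: ✗ does not match
  C. ft²: ✓ matches
  D. m²: ✓ matches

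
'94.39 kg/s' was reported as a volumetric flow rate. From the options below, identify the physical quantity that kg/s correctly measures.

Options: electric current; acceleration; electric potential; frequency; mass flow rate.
mass flow rate

volumetric flow rate should have units dimensionally equivalent to m^3 / s (e.g. m³/s).
The given unit 'kg/s' reduces to kg / s. Of the listed options, that is the dimensionality of mass flow rate.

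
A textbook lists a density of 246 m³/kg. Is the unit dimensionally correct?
No

density has SI base units: kg / m^3
m³/kg does NOT reduce to kg / m^3; a valid unit for density would be e.g. kg/m³.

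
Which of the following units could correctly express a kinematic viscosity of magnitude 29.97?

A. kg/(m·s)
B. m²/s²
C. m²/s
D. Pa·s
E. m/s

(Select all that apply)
C

kinematic viscosity has SI base units: m^2 / s

Checking each option against m^2 / s:
  A. kg/(m·s): ✗ does not match
  B. m²/s²: ✗ does not match
  C. m²/s: ✓ matches
  D. Pa·s: ✗ does not match
  E. m/s: ✗ does not match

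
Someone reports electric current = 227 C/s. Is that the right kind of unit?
Yes

electric current has SI base units: A
C/s reduces to the same SI base units, so it is a valid unit for electric current.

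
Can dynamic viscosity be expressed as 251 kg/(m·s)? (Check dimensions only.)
Yes

dynamic viscosity has SI base units: kg / (m * s)
kg/(m·s) reduces to the same SI base units, so it is a valid unit for dynamic viscosity.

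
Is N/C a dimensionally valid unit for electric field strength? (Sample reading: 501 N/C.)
Yes

electric field strength has SI base units: kg * m / (A * s^3)
N/C reduces to the same SI base units, so it is a valid unit for electric field strength.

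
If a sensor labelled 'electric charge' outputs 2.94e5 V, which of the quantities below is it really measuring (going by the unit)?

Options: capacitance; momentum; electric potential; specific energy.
electric potential

electric charge should have units dimensionally equivalent to A * s (e.g. C).
The given unit 'V' reduces to kg * m^2 / (A * s^3). Of the listed options, that is the dimensionality of electric potential.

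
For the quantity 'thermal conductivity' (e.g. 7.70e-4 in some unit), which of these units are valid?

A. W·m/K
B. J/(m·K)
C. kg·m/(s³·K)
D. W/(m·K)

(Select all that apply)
C, D

thermal conductivity has SI base units: kg * m / (s^3 * K)

Checking each option against kg * m / (s^3 * K):
  A. W·m/K: ✗ does not match
  B. J/(m·K): ✗ does not match
  C. kg·m/(s³·K): ✓ matches
  D. W/(m·K): ✓ matches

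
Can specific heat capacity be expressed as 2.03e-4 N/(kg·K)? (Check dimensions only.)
No

specific heat capacity has SI base units: m^2 / (s^2 * K)
N/(kg·K) does NOT reduce to m^2 / (s^2 * K); a valid unit for specific heat capacity would be e.g. J/(kg·K).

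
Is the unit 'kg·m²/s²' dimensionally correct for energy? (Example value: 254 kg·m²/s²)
Yes

energy has SI base units: kg * m^2 / s^2
kg·m²/s² reduces to the same SI base units, so it is a valid unit for energy.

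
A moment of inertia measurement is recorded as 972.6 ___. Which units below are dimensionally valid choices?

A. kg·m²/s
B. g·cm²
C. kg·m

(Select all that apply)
B

moment of inertia has SI base units: kg * m^2

Checking each option against kg * m^2:
  A. kg·m²/s: ✗ does not match
  B. g·cm²: ✓ matches
  C. kg·m: ✗ does not match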